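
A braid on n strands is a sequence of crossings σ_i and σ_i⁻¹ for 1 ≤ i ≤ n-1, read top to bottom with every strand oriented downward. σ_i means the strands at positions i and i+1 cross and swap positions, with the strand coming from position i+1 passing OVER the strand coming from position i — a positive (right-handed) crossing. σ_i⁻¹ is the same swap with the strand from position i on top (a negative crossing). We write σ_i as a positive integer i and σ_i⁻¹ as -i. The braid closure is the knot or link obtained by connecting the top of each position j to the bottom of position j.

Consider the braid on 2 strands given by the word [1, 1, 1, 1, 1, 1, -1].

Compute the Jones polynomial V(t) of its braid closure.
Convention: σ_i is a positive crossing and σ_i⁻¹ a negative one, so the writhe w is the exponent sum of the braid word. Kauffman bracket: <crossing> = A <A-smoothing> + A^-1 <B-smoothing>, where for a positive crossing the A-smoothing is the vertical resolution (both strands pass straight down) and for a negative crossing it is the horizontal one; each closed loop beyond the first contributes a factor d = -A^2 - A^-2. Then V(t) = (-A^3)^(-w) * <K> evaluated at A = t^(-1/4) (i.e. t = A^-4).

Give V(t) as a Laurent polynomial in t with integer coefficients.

First cancel adjacent σ_i σ_i⁻¹ pairs (Reidemeister II — same braid, same closure): s1 s1 s1 s1 s1 s1 s1^-1 → s1 s1 s1 s1 s1.
Braid: s1 s1 s1 s1 s1 on 2 strands, 5 crossings.
Writhe w = (#positive) - (#negative) = 5 - 0 = 5.
Enumerate smoothing states for the bracket polynomial. There are 2^5 = 32 states.
Each crossing splits two ways (0=vertical, 1=horizontal). The state's weight is A^(#A-smoothings - #B-smoothings) * d^(loops - 1).
  state 00000: A-exp=+5, loops=2, term = A^5 * d^1
  state 00001: A-exp=+3, loops=1, term = A^3 * d^0
  state 00010: A-exp=+3, loops=1, term = A^3 * d^0
  state 00011: A-exp=+1, loops=2, term = A^1 * d^1
  state 00100: A-exp=+3, loops=1, term = A^3 * d^0
  state 00101: A-exp=+1, loops=2, term = A^1 * d^1
  state 00110: A-exp=+1, loops=2, term = A^1 * d^1
  state 00111: A-exp=-1, loops=3, term = A^-1 * d^2
  state 01000: A-exp=+3, loops=1, term = A^3 * d^0
  state 01001: A-exp=+1, loops=2, term = A^1 * d^1
  state 01010: A-exp=+1, loops=2, term = A^1 * d^1
  state 01011: A-exp=-1, loops=3, term = A^-1 * d^2
  state 01100: A-exp=+1, loops=2, term = A^1 * d^1
  state 01101: A-exp=-1, loops=3, term = A^-1 * d^2
  state 01110: A-exp=-1, loops=3, term = A^-1 * d^2
  state 01111: A-exp=-3, loops=4, term = A^-3 * d^3
  state 10000: A-exp=+3, loops=1, term = A^3 * d^0
  state 10001: A-exp=+1, loops=2, term = A^1 * d^1
  state 10010: A-exp=+1, loops=2, term = A^1 * d^1
  state 10011: A-exp=-1, loops=3, term = A^-1 * d^2
  state 10100: A-exp=+1, loops=2, term = A^1 * d^1
  state 10101: A-exp=-1, loops=3, term = A^-1 * d^2
  state 10110: A-exp=-1, loops=3, term = A^-1 * d^2
  state 10111: A-exp=-3, loops=4, term = A^-3 * d^3
  state 11000: A-exp=+1, loops=2, term = A^1 * d^1
  state 11001: A-exp=-1, loops=3, term = A^-1 * d^2
  state 11010: A-exp=-1, loops=3, term = A^-1 * d^2
  state 11011: A-exp=-3, loops=4, term = A^-3 * d^3
  state 11100: A-exp=-1, loops=3, term = A^-1 * d^2
  state 11101: A-exp=-3, loops=4, term = A^-3 * d^3
  state 11110: A-exp=-3, loops=4, term = A^-3 * d^3
  state 11111: A-exp=-5, loops=5, term = A^-5 * d^4
Collect the terms by A-exponent (count of states per loop number):
Powers of d = -A^2 - A^-2: d^2 = A^4 + 2 + A^-4; d^3 = -A^6 - 3*A^2 - 3*A^-2 - A^-6; d^4 = A^8 + 4*A^4 + 6 + 4*A^-4 + A^-8.
  A^5 * (d) = -A^7 - A^3
  A^3 * (5) = 5*A^3
  A^1 * (10*d) = -10*A^3 - 10*A^-1
  A^-1 * (10*d^2) = 10*A^3 + 20*A^-1 + 10*A^-5
  A^-3 * (5*d^3) = -5*A^3 - 15*A^-1 - 15*A^-5 - 5*A^-9
  A^-5 * (d^4) = A^3 + 4*A^-1 + 6*A^-5 + 4*A^-9 + A^-13
Summing the groups: <K> = -A^7 - A^-1 + A^-5 - A^-9 + A^-13
Normalise by the writhe: (-A^3)^(-w) = (-A^3)^(-5) = -A^-15, so f(A) = -A^-15 * <K> = A^-8 + A^-16 - A^-20 + A^-24 - A^-28.
Substitute A = t^(-1/4), i.e. A^e → t^(-e/4): V(t) = -t^7 + t^6 - t^5 + t^4 + t^2

Answer: -t^7 + t^6 - t^5 + t^4 + t^2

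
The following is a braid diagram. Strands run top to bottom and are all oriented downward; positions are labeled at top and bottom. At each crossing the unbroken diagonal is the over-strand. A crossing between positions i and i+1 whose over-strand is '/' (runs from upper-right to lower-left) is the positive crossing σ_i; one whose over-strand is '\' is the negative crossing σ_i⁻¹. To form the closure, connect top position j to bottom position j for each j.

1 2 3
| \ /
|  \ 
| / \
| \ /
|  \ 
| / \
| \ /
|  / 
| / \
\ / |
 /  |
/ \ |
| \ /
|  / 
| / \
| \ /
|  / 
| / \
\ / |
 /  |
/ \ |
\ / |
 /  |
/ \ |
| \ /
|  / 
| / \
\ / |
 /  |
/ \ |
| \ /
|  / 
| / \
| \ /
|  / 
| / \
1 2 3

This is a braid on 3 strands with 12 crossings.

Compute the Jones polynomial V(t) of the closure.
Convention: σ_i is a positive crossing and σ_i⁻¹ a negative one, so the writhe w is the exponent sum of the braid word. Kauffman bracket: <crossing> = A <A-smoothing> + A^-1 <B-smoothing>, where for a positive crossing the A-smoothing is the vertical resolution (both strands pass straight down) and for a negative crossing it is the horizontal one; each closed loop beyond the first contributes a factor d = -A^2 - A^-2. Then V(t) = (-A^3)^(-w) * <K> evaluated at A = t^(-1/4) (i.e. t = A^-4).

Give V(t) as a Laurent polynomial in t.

-t^8 + t^5 + t^3

Derivation:
Reading the diagram top to bottom ('/'-over between positions i,i+1 = s_i, '\'-over = s_i^-1): braid word = s2^-1 s2^-1 s2 s1 s2 s2 s1 s1 s2 s1 s2 s2.
The presented braid s2^-1 s2^-1 s2 s1 s2 s2 s1 s1 s2 s1 s2 s2 on 3 strands reduces by inverse Markov moves (closure unchanged at each step):
  Deconjugate: the word is γ·β·γ⁻¹ with γ = s2^-1 (prefix) and γ⁻¹ = s2 (suffix); strip both.
  Deconjugate: the word is γ·β·γ⁻¹ with γ = s2^-1 (prefix) and γ⁻¹ = s2 (suffix); strip both.
Reduced to β = s2 s1 s2 s2 s1 s1 s2 s1 on 3 strands, 8 crossings.
Compute on β:
Braid: s2 s1 s2 s2 s1 s1 s2 s1 on 3 strands, 8 crossings.
Writhe w = (#positive) - (#negative) = 8 - 0 = 8.
Enumerate smoothing states for the bracket polynomial. There are 2^8 = 256 states.
Each crossing splits two ways (0=vertical, 1=horizontal). The state's weight is A^(#A-smoothings - #B-smoothings) * d^(loops - 1).
Tabulate the states by total A-exponent and number of loops L (A-exp: L × count):
  A^8: L=3 ×1
  A^6: L=2 ×8
  A^4: L=1 ×16, L=3 ×12
  A^2: L=2 ×48, L=4 ×8
  A^0: L=1 ×17, L=3 ×51, L=5 ×2
  A^-2: L=2 ×34, L=4 ×22
  A^-4: L=1 ×4, L=3 ×21, L=5 ×3
  A^-6: L=2 ×4, L=4 ×4
  A^-8: L=3 ×1
Each group contributes A^e * Σ count * d^(L-1):
Powers of d = -A^2 - A^-2: d^2 = A^4 + 2 + A^-4; d^3 = -A^6 - 3*A^2 - 3*A^-2 - A^-6; d^4 = A^8 + 4*A^4 + 6 + 4*A^-4 + A^-8.
  A^8 * (d^2) = A^12 + 2*A^8 + A^4
  A^6 * (8*d) = -8*A^8 - 8*A^4
  A^4 * (16 + 12*d^2) = 12*A^8 + 40*A^4 + 12
  A^2 * (48*d + 8*d^3) = -8*A^8 - 72*A^4 - 72 - 8*A^-4
  A^0 * (17 + 51*d^2 + 2*d^4) = 2*A^8 + 59*A^4 + 131 + 59*A^-4 + 2*A^-8
  A^-2 * (34*d + 22*d^3) = -22*A^4 - 100 - 100*A^-4 - 22*A^-8
  A^-4 * (4 + 21*d^2 + 3*d^4) = 3*A^4 + 33 + 64*A^-4 + 33*A^-8 + 3*A^-12
  A^-6 * (4*d + 4*d^3) = -4 - 16*A^-4 - 16*A^-8 - 4*A^-12
  A^-8 * (d^2) = A^-4 + 2*A^-8 + A^-12
Summing the groups: <K> = A^12 + A^4 - A^-8
Normalise by the writhe: (-A^3)^(-w) = (-A^3)^(-8) = A^-24, so f(A) = A^-24 * <K> = A^-12 + A^-20 - A^-32.
Substitute A = t^(-1/4), i.e. A^e → t^(-e/4): V(t) = -t^8 + t^5 + t^3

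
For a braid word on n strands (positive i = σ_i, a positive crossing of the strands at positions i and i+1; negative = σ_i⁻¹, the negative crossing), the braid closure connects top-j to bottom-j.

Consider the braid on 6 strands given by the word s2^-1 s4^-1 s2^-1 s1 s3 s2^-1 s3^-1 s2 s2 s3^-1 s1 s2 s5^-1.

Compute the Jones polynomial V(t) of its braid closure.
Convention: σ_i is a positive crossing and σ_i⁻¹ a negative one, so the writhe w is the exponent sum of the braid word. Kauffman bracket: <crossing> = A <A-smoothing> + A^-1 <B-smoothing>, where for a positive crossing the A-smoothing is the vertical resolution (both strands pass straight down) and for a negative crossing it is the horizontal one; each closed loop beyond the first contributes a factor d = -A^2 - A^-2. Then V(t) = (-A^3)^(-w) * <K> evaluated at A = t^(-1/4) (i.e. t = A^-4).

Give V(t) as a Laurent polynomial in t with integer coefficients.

The presented braid s2^-1 s4^-1 s2^-1 s1 s3 s2^-1 s3^-1 s2 s2 s3^-1 s1 s2 s5^-1 on 6 strands reduces by inverse Markov moves (closure unchanged at each step):
  Destabilize: the word has the form β·s5^-1 where s5^-1 occurs only as the final letter (β ∈ B_5); drop it and the last strand → 5 strands.
  Deconjugate: the word is γ·β·γ⁻¹ with γ = s2^-1 (prefix) and γ⁻¹ = s2 (suffix); strip both.
Reduced to β = s4^-1 s2^-1 s1 s3 s2^-1 s3^-1 s2 s2 s3^-1 s1 on 5 strands, 10 crossings.
Compute on β:
Braid: s4^-1 s2^-1 s1 s3 s2^-1 s3^-1 s2 s2 s3^-1 s1 on 5 strands, 10 crossings.
Writhe w = (#positive) - (#negative) = 5 - 5 = 0.
Computing the Kauffman bracket via state sum. There are 2^10 = 1024 states.
Smooth each crossing (0=||, 1=⌣⌢); contribution A^(Σ sign_k(1-2s_k)) * d^(L-1).
Tabulate the states by total A-exponent and number of loops L (A-exp: L × count):
  A^10: L=4 ×1
  A^8: L=3 ×9, L=5 ×1
  A^6: L=2 ×27, L=4 ×18
  A^4: L=1 ×28, L=3 ×78, L=5 ×14
  A^2: L=2 ×116, L=4 ×88, L=6 ×6
  A^0: L=1 ×27, L=3 ×178, L=5 ×46, L=7 ×1
  A^-2: L=2 ×78, L=4 ×123, L=6 ×9
  A^-4: L=1 ×6, L=3 ×78, L=5 ×36
  A^-6: L=2 ×11, L=4 ×31, L=6 ×3
  A^-8: L=3 ×6, L=5 ×4
  A^-10: L=4 ×1
Each group contributes A^e * Σ count * d^(L-1):
Powers of d = -A^2 - A^-2: d^2 = A^4 + 2 + A^-4; d^3 = -A^6 - 3*A^2 - 3*A^-2 - A^-6; d^4 = A^8 + 4*A^4 + 6 + 4*A^-4 + A^-8; d^5 = -A^10 - 5*A^6 - 10*A^2 - 10*A^-2 - 5*A^-6 - A^-10; d^6 = A^12 + 6*A^8 + 15*A^4 + 20 + 15*A^-4 + 6*A^-8 + A^-12.
  A^10 * (d^3) = -A^16 - 3*A^12 - 3*A^8 - A^4
  A^8 * (9*d^2 + d^4) = A^16 + 13*A^12 + 24*A^8 + 13*A^4 + 1
  A^6 * (27*d + 18*d^3) = -18*A^12 - 81*A^8 - 81*A^4 - 18
  A^4 * (28 + 78*d^2 + 14*d^4) = 14*A^12 + 134*A^8 + 268*A^4 + 134 + 14*A^-4
  A^2 * (116*d + 88*d^3 + 6*d^5) = -6*A^12 - 118*A^8 - 440*A^4 - 440 - 118*A^-4 - 6*A^-8
  A^0 * (27 + 178*d^2 + 46*d^4 + d^6) = A^12 + 52*A^8 + 377*A^4 + 679 + 377*A^-4 + 52*A^-8 + A^-12
  A^-2 * (78*d + 123*d^3 + 9*d^5) = -9*A^8 - 168*A^4 - 537 - 537*A^-4 - 168*A^-8 - 9*A^-12
  A^-4 * (6 + 78*d^2 + 36*d^4) = 36*A^4 + 222 + 378*A^-4 + 222*A^-8 + 36*A^-12
  A^-6 * (11*d + 31*d^3 + 3*d^5) = -3*A^4 - 46 - 134*A^-4 - 134*A^-8 - 46*A^-12 - 3*A^-16
  A^-8 * (6*d^2 + 4*d^4) = 4 + 22*A^-4 + 36*A^-8 + 22*A^-12 + 4*A^-16
  A^-10 * (d^3) = -A^-4 - 3*A^-8 - 3*A^-12 - A^-16
Summing the groups: <K> = A^12 - A^8 + A^4 - 1 + A^-4 - A^-8 + A^-12
Normalise by the writhe: (-A^3)^(-w) = (-A^3)^(0) = 1, so f(A) = 1 * <K> = A^12 - A^8 + A^4 - 1 + A^-4 - A^-8 + A^-12.
Substitute A = t^(-1/4), i.e. A^e → t^(-e/4): V(t) = t^3 - t^2 + t - 1 + t^-1 - t^-2 + t^-3

Answer: t^3 - t^2 + t - 1 + t^-1 - t^-2 + t^-3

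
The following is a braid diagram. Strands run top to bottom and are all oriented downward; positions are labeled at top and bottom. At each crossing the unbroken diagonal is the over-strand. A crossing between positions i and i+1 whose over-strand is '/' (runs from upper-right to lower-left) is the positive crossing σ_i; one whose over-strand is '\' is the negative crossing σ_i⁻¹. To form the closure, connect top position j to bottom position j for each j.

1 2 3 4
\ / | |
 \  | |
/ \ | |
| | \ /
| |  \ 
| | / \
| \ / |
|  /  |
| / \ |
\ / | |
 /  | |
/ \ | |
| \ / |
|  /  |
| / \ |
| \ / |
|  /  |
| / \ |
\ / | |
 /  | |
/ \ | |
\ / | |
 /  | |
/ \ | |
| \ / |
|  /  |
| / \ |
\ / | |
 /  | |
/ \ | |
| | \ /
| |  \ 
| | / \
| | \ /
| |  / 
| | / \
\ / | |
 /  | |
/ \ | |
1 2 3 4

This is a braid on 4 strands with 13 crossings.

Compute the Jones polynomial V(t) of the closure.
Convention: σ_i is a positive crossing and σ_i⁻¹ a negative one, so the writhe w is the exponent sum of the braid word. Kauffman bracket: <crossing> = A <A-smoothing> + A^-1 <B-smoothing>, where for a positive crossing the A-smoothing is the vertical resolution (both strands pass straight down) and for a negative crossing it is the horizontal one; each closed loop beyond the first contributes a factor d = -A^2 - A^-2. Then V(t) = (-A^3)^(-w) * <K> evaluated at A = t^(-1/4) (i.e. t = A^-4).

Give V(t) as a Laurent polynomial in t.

-t^8 + t^5 + t^3

Derivation:
Reading the diagram top to bottom ('/'-over between positions i,i+1 = s_i, '\'-over = s_i^-1): braid word = s1^-1 s3^-1 s2 s1 s2 s2 s1 s1 s2 s1 s3^-1 s3 s1.
The presented braid s1^-1 s3^-1 s2 s1 s2 s2 s1 s1 s2 s1 s3^-1 s3 s1 on 4 strands reduces by inverse Markov moves (closure unchanged at each step):
  Deconjugate: the word is γ·β·γ⁻¹ with γ = s1^-1 s3^-1 (prefix) and γ⁻¹ = s3 s1 (suffix); strip both.
  Destabilize: the word has the form β·s3^-1 where s3^-1 occurs only as the final letter (β ∈ B_3); drop it and the last strand → 3 strands.
Reduced to β = s2 s1 s2 s2 s1 s1 s2 s1 on 3 strands, 8 crossings.
Compute on β:
Braid: s2 s1 s2 s2 s1 s1 s2 s1 on 3 strands, 8 crossings.
Writhe w = (#positive) - (#negative) = 8 - 0 = 8.
Enumerate smoothing states for the bracket polynomial. There are 2^8 = 256 states.
For each crossing: s=0 is the vertical smoothing, s=1 horizontal. Crossing k contributes A^(sign_k * (1 - 2*s_k)); loop factor d = -A^2 - A^-2.
Tabulate the states by total A-exponent and number of loops L (A-exp: L × count):
  A^8: L=3 ×1
  A^6: L=2 ×8
  A^4: L=1 ×16, L=3 ×12
  A^2: L=2 ×48, L=4 ×8
  A^0: L=1 ×17, L=3 ×51, L=5 ×2
  A^-2: L=2 ×34, L=4 ×22
  A^-4: L=1 ×4, L=3 ×21, L=5 ×3
  A^-6: L=2 ×4, L=4 ×4
  A^-8: L=3 ×1
Each group contributes A^e * Σ count * d^(L-1):
Powers of d = -A^2 - A^-2: d^2 = A^4 + 2 + A^-4; d^3 = -A^6 - 3*A^2 - 3*A^-2 - A^-6; d^4 = A^8 + 4*A^4 + 6 + 4*A^-4 + A^-8.
  A^8 * (d^2) = A^12 + 2*A^8 + A^4
  A^6 * (8*d) = -8*A^8 - 8*A^4
  A^4 * (16 + 12*d^2) = 12*A^8 + 40*A^4 + 12
  A^2 * (48*d + 8*d^3) = -8*A^8 - 72*A^4 - 72 - 8*A^-4
  A^0 * (17 + 51*d^2 + 2*d^4) = 2*A^8 + 59*A^4 + 131 + 59*A^-4 + 2*A^-8
  A^-2 * (34*d + 22*d^3) = -22*A^4 - 100 - 100*A^-4 - 22*A^-8
  A^-4 * (4 + 21*d^2 + 3*d^4) = 3*A^4 + 33 + 64*A^-4 + 33*A^-8 + 3*A^-12
  A^-6 * (4*d + 4*d^3) = -4 - 16*A^-4 - 16*A^-8 - 4*A^-12
  A^-8 * (d^2) = A^-4 + 2*A^-8 + A^-12
Summing the groups: <K> = A^12 + A^4 - A^-8
Normalise by the writhe: (-A^3)^(-w) = (-A^3)^(-8) = A^-24, so f(A) = A^-24 * <K> = A^-12 + A^-20 - A^-32.
Substitute A = t^(-1/4), i.e. A^e → t^(-e/4): V(t) = -t^8 + t^5 + t^3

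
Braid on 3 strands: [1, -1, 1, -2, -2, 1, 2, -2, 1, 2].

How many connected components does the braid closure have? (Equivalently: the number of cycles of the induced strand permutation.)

1

Derivation:
Track the strand permutation on 3 strands, starting from identity.
  step 1: s1 swaps positions 1,2 -> [2 1 3]
  step 2: s1^-1 swaps positions 1,2 -> [1 2 3]
  step 3: s1 swaps positions 1,2 -> [2 1 3]
  step 4: s2^-1 swaps positions 2,3 -> [2 3 1]
  step 5: s2^-1 swaps positions 2,3 -> [2 1 3]
  step 6: s1 swaps positions 1,2 -> [1 2 3]
  step 7: s2 swaps positions 2,3 -> [1 3 2]
  step 8: s2^-1 swaps positions 2,3 -> [1 2 3]
  step 9: s1 swaps positions 1,2 -> [2 1 3]
  step 10: s2 swaps positions 2,3 -> [2 3 1]
Final permutation (position -> original strand): [2 3 1]
Closure components = cycle count of this permutation = 1.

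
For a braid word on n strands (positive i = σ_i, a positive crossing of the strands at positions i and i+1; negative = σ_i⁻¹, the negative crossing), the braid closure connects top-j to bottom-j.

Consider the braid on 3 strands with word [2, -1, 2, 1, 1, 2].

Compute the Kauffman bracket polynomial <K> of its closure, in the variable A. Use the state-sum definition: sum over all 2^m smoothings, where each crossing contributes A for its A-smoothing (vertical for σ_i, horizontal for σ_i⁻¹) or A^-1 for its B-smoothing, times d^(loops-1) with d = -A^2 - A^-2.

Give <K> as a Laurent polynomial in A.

Braid: s2 s1^-1 s2 s1 s1 s2 on 3 strands, 6 crossings.
Writhe w = (#positive) - (#negative) = 5 - 1 = 4.
State-sum expansion of <K>. There are 2^6 = 64 states.
Each crossing splits two ways (0=vertical, 1=horizontal). The state's weight is A^(#A-smoothings - #B-smoothings) * d^(loops - 1).
Tabulate the states by total A-exponent and number of loops L (A-exp: L × count):
  A^6: L=2 ×1
  A^4: L=1 ×3, L=3 ×3
  A^2: L=2 ×14, L=4 ×1
  A^0: L=1 ×10, L=3 ×10
  A^-2: L=2 ×13, L=4 ×2
  A^-4: L=3 ×6
  A^-6: L=4 ×1
Each group contributes A^e * Σ count * d^(L-1):
Powers of d = -A^2 - A^-2: d^2 = A^4 + 2 + A^-4; d^3 = -A^6 - 3*A^2 - 3*A^-2 - A^-6.
  A^6 * (d) = -A^8 - A^4
  A^4 * (3 + 3*d^2) = 3*A^8 + 9*A^4 + 3
  A^2 * (14*d + d^3) = -A^8 - 17*A^4 - 17 - A^-4
  A^0 * (10 + 10*d^2) = 10*A^4 + 30 + 10*A^-4
  A^-2 * (13*d + 2*d^3) = -2*A^4 - 19 - 19*A^-4 - 2*A^-8
  A^-4 * (6*d^2) = 6 + 12*A^-4 + 6*A^-8
  A^-6 * (d^3) = -1 - 3*A^-4 - 3*A^-8 - A^-12
Summing the groups: <K> = A^8 - A^4 + 2 - A^-4 + A^-8 - A^-12

Answer: A^8 - A^4 + 2 - A^-4 + A^-8 - A^-12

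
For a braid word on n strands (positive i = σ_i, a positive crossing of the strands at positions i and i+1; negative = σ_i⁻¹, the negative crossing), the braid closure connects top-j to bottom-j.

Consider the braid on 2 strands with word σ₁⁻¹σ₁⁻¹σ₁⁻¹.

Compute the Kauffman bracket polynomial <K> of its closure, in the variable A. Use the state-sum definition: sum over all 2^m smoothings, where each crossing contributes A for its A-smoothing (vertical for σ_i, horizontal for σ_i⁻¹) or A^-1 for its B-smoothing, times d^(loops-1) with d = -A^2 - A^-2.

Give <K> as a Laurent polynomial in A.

Braid: s1^-1 s1^-1 s1^-1 on 2 strands, 3 crossings.
Writhe w = (#positive) - (#negative) = 0 - 3 = -3.
Computing the Kauffman bracket via state sum. There are 2^3 = 8 states.
Smooth each crossing (0=||, 1=⌣⌢); contribution A^(Σ sign_k(1-2s_k)) * d^(L-1).
  state 000: A-exp=-3, loops=2, term = A^-3 * d^1
  state 001: A-exp=-1, loops=1, term = A^-1 * d^0
  state 010: A-exp=-1, loops=1, term = A^-1 * d^0
  state 011: A-exp=+1, loops=2, term = A^1 * d^1
  state 100: A-exp=-1, loops=1, term = A^-1 * d^0
  state 101: A-exp=+1, loops=2, term = A^1 * d^1
  state 110: A-exp=+1, loops=2, term = A^1 * d^1
  state 111: A-exp=+3, loops=3, term = A^3 * d^2
Collect the terms by A-exponent (count of states per loop number):
Powers of d = -A^2 - A^-2: d^2 = A^4 + 2 + A^-4.
  A^3 * (d^2) = A^7 + 2*A^3 + A^-1
  A^1 * (3*d) = -3*A^3 - 3*A^-1
  A^-1 * (3) = 3*A^-1
  A^-3 * (d) = -A^-1 - A^-5
Summing the groups: <K> = A^7 - A^3 - A^-5

Answer: A^7 - A^3 - A^-5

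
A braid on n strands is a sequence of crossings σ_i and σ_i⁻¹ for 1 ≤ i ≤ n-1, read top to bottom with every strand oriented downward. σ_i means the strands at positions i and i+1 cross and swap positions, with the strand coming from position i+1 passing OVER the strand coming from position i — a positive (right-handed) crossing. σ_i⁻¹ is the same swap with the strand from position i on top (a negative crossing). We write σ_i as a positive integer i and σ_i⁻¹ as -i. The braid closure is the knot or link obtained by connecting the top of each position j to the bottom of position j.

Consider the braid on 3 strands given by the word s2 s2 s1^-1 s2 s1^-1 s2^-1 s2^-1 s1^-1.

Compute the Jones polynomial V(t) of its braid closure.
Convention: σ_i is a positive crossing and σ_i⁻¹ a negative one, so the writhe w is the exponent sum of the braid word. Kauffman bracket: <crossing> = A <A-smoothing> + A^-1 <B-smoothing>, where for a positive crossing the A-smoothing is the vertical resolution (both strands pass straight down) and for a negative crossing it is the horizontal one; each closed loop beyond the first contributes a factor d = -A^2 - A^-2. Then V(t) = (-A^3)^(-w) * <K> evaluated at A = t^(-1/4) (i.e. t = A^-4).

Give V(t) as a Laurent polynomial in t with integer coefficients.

Braid: s2 s2 s1^-1 s2 s1^-1 s2^-1 s2^-1 s1^-1 on 3 strands, 8 crossings.
Writhe w = (#positive) - (#negative) = 3 - 5 = -2.
Computing the Kauffman bracket via state sum. There are 2^8 = 256 states.
Each crossing splits two ways (0=vertical, 1=horizontal). The state's weight is A^(#A-smoothings - #B-smoothings) * d^(loops - 1).
Tabulate the states by total A-exponent and number of loops L (A-exp: L × count):
  A^8: L=4 ×1
  A^6: L=3 ×8
  A^4: L=2 ×23, L=4 ×5
  A^2: L=1 ×22, L=3 ×33, L=5 ×1
  A^0: L=2 ×52, L=4 ×18
  A^-2: L=1 ×13, L=3 ×37, L=5 ×6
  A^-4: L=2 ×14, L=4 ×13, L=6 ×1
  A^-6: L=3 ×6, L=5 ×2
  A^-8: L=4 ×1
Each group contributes A^e * Σ count * d^(L-1):
Powers of d = -A^2 - A^-2: d^2 = A^4 + 2 + A^-4; d^3 = -A^6 - 3*A^2 - 3*A^-2 - A^-6; d^4 = A^8 + 4*A^4 + 6 + 4*A^-4 + A^-8; d^5 = -A^10 - 5*A^6 - 10*A^2 - 10*A^-2 - 5*A^-6 - A^-10.
  A^8 * (d^3) = -A^14 - 3*A^10 - 3*A^6 - A^2
  A^6 * (8*d^2) = 8*A^10 + 16*A^6 + 8*A^2
  A^4 * (23*d + 5*d^3) = -5*A^10 - 38*A^6 - 38*A^2 - 5*A^-2
  A^2 * (22 + 33*d^2 + d^4) = A^10 + 37*A^6 + 94*A^2 + 37*A^-2 + A^-6
  A^0 * (52*d + 18*d^3) = -18*A^6 - 106*A^2 - 106*A^-2 - 18*A^-6
  A^-2 * (13 + 37*d^2 + 6*d^4) = 6*A^6 + 61*A^2 + 123*A^-2 + 61*A^-6 + 6*A^-10
  A^-4 * (14*d + 13*d^3 + d^5) = -A^6 - 18*A^2 - 63*A^-2 - 63*A^-6 - 18*A^-10 - A^-14
  A^-6 * (6*d^2 + 2*d^4) = 2*A^2 + 14*A^-2 + 24*A^-6 + 14*A^-10 + 2*A^-14
  A^-8 * (d^3) = -A^-2 - 3*A^-6 - 3*A^-10 - A^-14
Summing the groups: <K> = -A^14 + A^10 - A^6 + 2*A^2 - A^-2 + 2*A^-6 - A^-10
Normalise by the writhe: (-A^3)^(-w) = (-A^3)^(2) = A^6, so f(A) = A^6 * <K> = -A^20 + A^16 - A^12 + 2*A^8 - A^4 + 2 - A^-4.
Substitute A = t^(-1/4), i.e. A^e → t^(-e/4): V(t) = -t + 2 - t^-1 + 2*t^-2 - t^-3 + t^-4 - t^-5

Answer: -t + 2 - t^-1 + 2*t^-2 - t^-3 + t^-4 - t^-5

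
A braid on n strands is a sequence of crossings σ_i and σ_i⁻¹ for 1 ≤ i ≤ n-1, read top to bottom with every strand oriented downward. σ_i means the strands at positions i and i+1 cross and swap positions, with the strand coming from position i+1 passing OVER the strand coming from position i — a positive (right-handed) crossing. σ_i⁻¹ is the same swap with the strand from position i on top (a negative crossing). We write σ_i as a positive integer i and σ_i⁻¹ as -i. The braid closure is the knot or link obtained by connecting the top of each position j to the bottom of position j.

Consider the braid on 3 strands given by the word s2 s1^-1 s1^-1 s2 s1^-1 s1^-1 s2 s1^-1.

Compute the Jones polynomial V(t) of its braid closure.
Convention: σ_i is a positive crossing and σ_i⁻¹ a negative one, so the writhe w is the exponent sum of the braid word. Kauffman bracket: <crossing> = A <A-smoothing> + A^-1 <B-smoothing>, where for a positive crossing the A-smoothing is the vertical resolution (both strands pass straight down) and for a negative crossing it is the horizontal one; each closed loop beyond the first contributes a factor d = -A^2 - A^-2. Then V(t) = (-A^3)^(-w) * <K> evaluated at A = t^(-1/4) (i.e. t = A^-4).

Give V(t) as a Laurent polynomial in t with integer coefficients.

Braid: s2 s1^-1 s1^-1 s2 s1^-1 s1^-1 s2 s1^-1 on 3 strands, 8 crossings.
Writhe w = (#positive) - (#negative) = 3 - 5 = -2.
Enumerate smoothing states for the bracket polynomial. There are 2^8 = 256 states.
For each crossing: s=0 is the vertical smoothing, s=1 horizontal. Crossing k contributes A^(sign_k * (1 - 2*s_k)); loop factor d = -A^2 - A^-2.
Tabulate the states by total A-exponent and number of loops L (A-exp: L × count):
  A^8: L=6 ×1
  A^6: L=5 ×8
  A^4: L=4 ×28
  A^2: L=3 ×55, L=5 ×1
  A^0: L=2 ×63, L=4 ×7
  A^-2: L=1 ×35, L=3 ×21
  A^-4: L=2 ×26, L=4 ×2
  A^-6: L=3 ×8
  A^-8: L=4 ×1
Each group contributes A^e * Σ count * d^(L-1):
Powers of d = -A^2 - A^-2: d^2 = A^4 + 2 + A^-4; d^3 = -A^6 - 3*A^2 - 3*A^-2 - A^-6; d^4 = A^8 + 4*A^4 + 6 + 4*A^-4 + A^-8; d^5 = -A^10 - 5*A^6 - 10*A^2 - 10*A^-2 - 5*A^-6 - A^-10.
  A^8 * (d^5) = -A^18 - 5*A^14 - 10*A^10 - 10*A^6 - 5*A^2 - A^-2
  A^6 * (8*d^4) = 8*A^14 + 32*A^10 + 48*A^6 + 32*A^2 + 8*A^-2
  A^4 * (28*d^3) = -28*A^10 - 84*A^6 - 84*A^2 - 28*A^-2
  A^2 * (55*d^2 + d^4) = A^10 + 59*A^6 + 116*A^2 + 59*A^-2 + A^-6
  A^0 * (63*d + 7*d^3) = -7*A^6 - 84*A^2 - 84*A^-2 - 7*A^-6
  A^-2 * (35 + 21*d^2) = 21*A^2 + 77*A^-2 + 21*A^-6
  A^-4 * (26*d + 2*d^3) = -2*A^2 - 32*A^-2 - 32*A^-6 - 2*A^-10
  A^-6 * (8*d^2) = 8*A^-2 + 16*A^-6 + 8*A^-10
  A^-8 * (d^3) = -A^-2 - 3*A^-6 - 3*A^-10 - A^-14
Summing the groups: <K> = -A^18 + 3*A^14 - 5*A^10 + 6*A^6 - 6*A^2 + 6*A^-2 - 4*A^-6 + 3*A^-10 - A^-14
Normalise by the writhe: (-A^3)^(-w) = (-A^3)^(2) = A^6, so f(A) = A^6 * <K> = -A^24 + 3*A^20 - 5*A^16 + 6*A^12 - 6*A^8 + 6*A^4 - 4 + 3*A^-4 - A^-8.
Substitute A = t^(-1/4), i.e. A^e → t^(-e/4): V(t) = -t^2 + 3*t - 4 + 6*t^-1 - 6*t^-2 + 6*t^-3 - 5*t^-4 + 3*t^-5 - t^-6

Answer: -t^2 + 3*t - 4 + 6*t^-1 - 6*t^-2 + 6*t^-3 - 5*t^-4 + 3*t^-5 - t^-6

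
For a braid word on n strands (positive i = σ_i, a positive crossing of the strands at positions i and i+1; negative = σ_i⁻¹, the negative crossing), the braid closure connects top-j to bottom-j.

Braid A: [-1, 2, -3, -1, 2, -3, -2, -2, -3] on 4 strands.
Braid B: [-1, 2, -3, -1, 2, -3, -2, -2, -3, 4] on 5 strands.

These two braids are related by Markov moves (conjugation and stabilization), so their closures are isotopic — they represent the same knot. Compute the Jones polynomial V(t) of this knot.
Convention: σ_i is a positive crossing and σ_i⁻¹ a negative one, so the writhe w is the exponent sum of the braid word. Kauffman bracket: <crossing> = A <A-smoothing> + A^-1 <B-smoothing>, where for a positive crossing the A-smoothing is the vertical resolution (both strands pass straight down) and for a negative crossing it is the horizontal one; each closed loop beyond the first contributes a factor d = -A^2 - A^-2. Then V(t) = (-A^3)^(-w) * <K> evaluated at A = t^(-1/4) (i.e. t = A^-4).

Markov-equivalent braids have isotopic closures, hence identical knot invariants. Strip the Markov moves from each word to reach a common short braid β, then compute V(t) once on β.
Braid A: s1^-1 s2 s3^-1 s1^-1 s2 s3^-1 s2^-1 s2^-1 s3^-1 on 4 strands has no conjugating prefix/suffix or stabilization to strip; take β = s1^-1 s2 s3^-1 s1^-1 s2 s3^-1 s2^-1 s2^-1 s3^-1.
Braid B: s1^-1 s2 s3^-1 s1^-1 s2 s3^-1 s2^-1 s2^-1 s3^-1 s4 on 5 strands reduces by inverse Markov moves (closure unchanged at each step):
  Destabilize: the word has the form β·s4 where s4 occurs only as the final letter (β ∈ B_4); drop it and the last strand → 4 strands.
Reduced to β = s1^-1 s2 s3^-1 s1^-1 s2 s3^-1 s2^-1 s2^-1 s3^-1 on 4 strands, 9 crossings.
Both give the same β = s1^-1 s2 s3^-1 s1^-1 s2 s3^-1 s2^-1 s2^-1 s3^-1 on 4 strands, so one state sum suffices:
Braid: s1^-1 s2 s3^-1 s1^-1 s2 s3^-1 s2^-1 s2^-1 s3^-1 on 4 strands, 9 crossings.
Writhe w = (#positive) - (#negative) = 2 - 7 = -5.
Enumerate smoothing states for the bracket polynomial. There are 2^9 = 512 states.
Each crossing splits two ways (0=vertical, 1=horizontal). The state's weight is A^(#A-smoothings - #B-smoothings) * d^(loops - 1).
Tabulate the states by total A-exponent and number of loops L (A-exp: L × count):
  A^9: L=5 ×1
  A^7: L=4 ×9
  A^5: L=3 ×33, L=5 ×3
  A^3: L=2 ×59, L=4 ×25
  A^1: L=1 ×42, L=3 ×80, L=5 ×4
  A^-1: L=2 ×93, L=4 ×33
  A^-3: L=1 ×19, L=3 ×58, L=5 ×7
  A^-5: L=2 ×19, L=4 ×16, L=6 ×1
  A^-7: L=3 ×7, L=5 ×2
  A^-9: L=4 ×1
Each group contributes A^e * Σ count * d^(L-1):
Powers of d = -A^2 - A^-2: d^2 = A^4 + 2 + A^-4; d^3 = -A^6 - 3*A^2 - 3*A^-2 - A^-6; d^4 = A^8 + 4*A^4 + 6 + 4*A^-4 + A^-8; d^5 = -A^10 - 5*A^6 - 10*A^2 - 10*A^-2 - 5*A^-6 - A^-10.
  A^9 * (d^4) = A^17 + 4*A^13 + 6*A^9 + 4*A^5 + A
  A^7 * (9*d^3) = -9*A^13 - 27*A^9 - 27*A^5 - 9*A
  A^5 * (33*d^2 + 3*d^4) = 3*A^13 + 45*A^9 + 84*A^5 + 45*A + 3*A^-3
  A^3 * (59*d + 25*d^3) = -25*A^9 - 134*A^5 - 134*A - 25*A^-3
  A^1 * (42 + 80*d^2 + 4*d^4) = 4*A^9 + 96*A^5 + 226*A + 96*A^-3 + 4*A^-7
  A^-1 * (93*d + 33*d^3) = -33*A^5 - 192*A - 192*A^-3 - 33*A^-7
  A^-3 * (19 + 58*d^2 + 7*d^4) = 7*A^5 + 86*A + 177*A^-3 + 86*A^-7 + 7*A^-11
  A^-5 * (19*d + 16*d^3 + d^5) = -A^5 - 21*A - 77*A^-3 - 77*A^-7 - 21*A^-11 - A^-15
  A^-7 * (7*d^2 + 2*d^4) = 2*A + 15*A^-3 + 26*A^-7 + 15*A^-11 + 2*A^-15
  A^-9 * (d^3) = -A^-3 - 3*A^-7 - 3*A^-11 - A^-15
Summing the groups: <K> = A^17 - 2*A^13 + 3*A^9 - 4*A^5 + 4*A - 4*A^-3 + 3*A^-7 - 2*A^-11
Normalise by the writhe: (-A^3)^(-w) = (-A^3)^(5) = -A^15, so f(A) = -A^15 * <K> = -A^32 + 2*A^28 - 3*A^24 + 4*A^20 - 4*A^16 + 4*A^12 - 3*A^8 + 2*A^4.
Substitute A = t^(-1/4), i.e. A^e → t^(-e/4): V(t) = 2*t^-1 - 3*t^-2 + 4*t^-3 - 4*t^-4 + 4*t^-5 - 3*t^-6 + 2*t^-7 - t^-8

Answer: 2*t^-1 - 3*t^-2 + 4*t^-3 - 4*t^-4 + 4*t^-5 - 3*t^-6 + 2*t^-7 - t^-8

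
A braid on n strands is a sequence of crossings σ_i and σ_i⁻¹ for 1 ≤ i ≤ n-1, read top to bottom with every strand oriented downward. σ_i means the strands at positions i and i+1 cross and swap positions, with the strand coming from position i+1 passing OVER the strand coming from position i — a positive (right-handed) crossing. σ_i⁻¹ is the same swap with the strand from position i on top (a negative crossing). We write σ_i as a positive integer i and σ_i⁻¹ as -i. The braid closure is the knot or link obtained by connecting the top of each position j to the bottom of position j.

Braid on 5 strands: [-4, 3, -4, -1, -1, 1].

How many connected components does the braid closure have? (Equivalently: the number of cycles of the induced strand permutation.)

Track the strand permutation on 5 strands, starting from identity.
  step 1: s4^-1 swaps positions 4,5 -> [1 2 3 5 4]
  step 2: s3 swaps positions 3,4 -> [1 2 5 3 4]
  step 3: s4^-1 swaps positions 4,5 -> [1 2 5 4 3]
  step 4: s1^-1 swaps positions 1,2 -> [2 1 5 4 3]
  step 5: s1^-1 swaps positions 1,2 -> [1 2 5 4 3]
  step 6: s1 swaps positions 1,2 -> [2 1 5 4 3]
Final permutation (position -> original strand): [2 1 5 4 3]
Closure components = cycle count of this permutation = 3.

Answer: 3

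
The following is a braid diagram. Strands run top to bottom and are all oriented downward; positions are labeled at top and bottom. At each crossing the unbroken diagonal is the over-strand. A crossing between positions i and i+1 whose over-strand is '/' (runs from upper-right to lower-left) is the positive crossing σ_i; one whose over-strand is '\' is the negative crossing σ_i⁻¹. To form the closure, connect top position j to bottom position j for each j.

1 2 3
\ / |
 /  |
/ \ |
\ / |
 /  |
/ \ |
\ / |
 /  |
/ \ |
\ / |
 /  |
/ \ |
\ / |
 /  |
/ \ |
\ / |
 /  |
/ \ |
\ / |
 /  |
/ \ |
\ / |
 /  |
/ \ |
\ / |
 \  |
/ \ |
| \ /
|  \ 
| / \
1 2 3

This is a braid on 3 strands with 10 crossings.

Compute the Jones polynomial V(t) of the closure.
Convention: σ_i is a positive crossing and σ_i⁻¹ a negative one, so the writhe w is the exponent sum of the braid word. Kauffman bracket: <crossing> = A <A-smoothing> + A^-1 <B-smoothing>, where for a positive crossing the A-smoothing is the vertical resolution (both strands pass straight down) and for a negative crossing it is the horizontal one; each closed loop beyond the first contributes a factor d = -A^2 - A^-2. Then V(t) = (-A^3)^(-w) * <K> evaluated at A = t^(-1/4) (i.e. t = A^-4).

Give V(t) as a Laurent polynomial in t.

Reading the diagram top to bottom ('/'-over between positions i,i+1 = s_i, '\'-over = s_i^-1): braid word = s1 s1 s1 s1 s1 s1 s1 s1 s1^-1 s2^-1.
The presented braid s1 s1 s1 s1 s1 s1 s1 s1 s1^-1 s2^-1 on 3 strands reduces by inverse Markov moves (closure unchanged at each step):
  Destabilize: the word has the form β·s2^-1 where s2^-1 occurs only as the final letter (β ∈ B_2); drop it and the last strand → 2 strands.
  Deconjugate: the word is γ·β·γ⁻¹ with γ = s1 (prefix) and γ⁻¹ = s1^-1 (suffix); strip both.
Reduced to β = s1 s1 s1 s1 s1 s1 s1 on 2 strands, 7 crossings.
Compute on β:
Braid: s1 s1 s1 s1 s1 s1 s1 on 2 strands, 7 crossings.
Writhe w = (#positive) - (#negative) = 7 - 0 = 7.
Enumerate smoothing states for the bracket polynomial. There are 2^7 = 128 states.
Each crossing splits two ways (0=vertical, 1=horizontal). The state's weight is A^(#A-smoothings - #B-smoothings) * d^(loops - 1).
Tabulate the states by total A-exponent and number of loops L (A-exp: L × count):
  A^7: L=2 ×1
  A^5: L=1 ×7
  A^3: L=2 ×21
  A^1: L=3 ×35
  A^-1: L=4 ×35
  A^-3: L=5 ×21
  A^-5: L=6 ×7
  A^-7: L=7 ×1
Each group contributes A^e * Σ count * d^(L-1):
Powers of d = -A^2 - A^-2: d^2 = A^4 + 2 + A^-4; d^3 = -A^6 - 3*A^2 - 3*A^-2 - A^-6; d^4 = A^8 + 4*A^4 + 6 + 4*A^-4 + A^-8; d^5 = -A^10 - 5*A^6 - 10*A^2 - 10*A^-2 - 5*A^-6 - A^-10; d^6 = A^12 + 6*A^8 + 15*A^4 + 20 + 15*A^-4 + 6*A^-8 + A^-12.
  A^7 * (d) = -A^9 - A^5
  A^5 * (7) = 7*A^5
  A^3 * (21*d) = -21*A^5 - 21*A
  A^1 * (35*d^2) = 35*A^5 + 70*A + 35*A^-3
  A^-1 * (35*d^3) = -35*A^5 - 105*A - 105*A^-3 - 35*A^-7
  A^-3 * (21*d^4) = 21*A^5 + 84*A + 126*A^-3 + 84*A^-7 + 21*A^-11
  A^-5 * (7*d^5) = -7*A^5 - 35*A - 70*A^-3 - 70*A^-7 - 35*A^-11 - 7*A^-15
  A^-7 * (d^6) = A^5 + 6*A + 15*A^-3 + 20*A^-7 + 15*A^-11 + 6*A^-15 + A^-19
Summing the groups: <K> = -A^9 - A + A^-3 - A^-7 + A^-11 - A^-15 + A^-19
Normalise by the writhe: (-A^3)^(-w) = (-A^3)^(-7) = -A^-21, so f(A) = -A^-21 * <K> = A^-12 + A^-20 - A^-24 + A^-28 - A^-32 + A^-36 - A^-40.
Substitute A = t^(-1/4), i.e. A^e → t^(-e/4): V(t) = -t^10 + t^9 - t^8 + t^7 - t^6 + t^5 + t^3

Answer: -t^10 + t^9 - t^8 + t^7 - t^6 + t^5 + t^3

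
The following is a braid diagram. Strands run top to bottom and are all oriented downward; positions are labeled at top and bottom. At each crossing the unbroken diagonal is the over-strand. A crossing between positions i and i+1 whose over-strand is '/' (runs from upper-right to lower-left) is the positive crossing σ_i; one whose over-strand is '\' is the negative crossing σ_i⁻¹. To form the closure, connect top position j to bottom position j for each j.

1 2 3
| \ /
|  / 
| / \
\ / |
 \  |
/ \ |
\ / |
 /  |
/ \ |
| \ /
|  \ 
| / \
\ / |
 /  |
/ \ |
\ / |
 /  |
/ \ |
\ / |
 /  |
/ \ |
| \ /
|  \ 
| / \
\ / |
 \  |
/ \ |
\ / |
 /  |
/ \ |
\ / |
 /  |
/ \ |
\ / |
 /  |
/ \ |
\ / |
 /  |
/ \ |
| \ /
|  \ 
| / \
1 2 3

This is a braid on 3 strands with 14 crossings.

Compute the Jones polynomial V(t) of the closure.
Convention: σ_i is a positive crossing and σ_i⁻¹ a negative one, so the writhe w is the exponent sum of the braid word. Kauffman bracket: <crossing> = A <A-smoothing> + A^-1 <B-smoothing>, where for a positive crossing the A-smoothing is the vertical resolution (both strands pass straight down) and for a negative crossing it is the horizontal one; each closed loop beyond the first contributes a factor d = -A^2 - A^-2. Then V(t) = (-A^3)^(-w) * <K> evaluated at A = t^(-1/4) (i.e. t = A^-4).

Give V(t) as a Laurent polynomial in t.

Reading the diagram top to bottom ('/'-over between positions i,i+1 = s_i, '\'-over = s_i^-1): braid word = s2 s1^-1 s1 s2^-1 s1 s1 s1 s2^-1 s1^-1 s1 s1 s1 s1 s2^-1.
The presented braid s2 s1^-1 s1 s2^-1 s1 s1 s1 s2^-1 s1^-1 s1 s1 s1 s1 s2^-1 on 3 strands reduces by inverse Markov moves (closure unchanged at each step):
  Deconjugate: the word is γ·β·γ⁻¹ with γ = s2 s1^-1 (prefix) and γ⁻¹ = s1 s2^-1 (suffix); strip both.
Reduced to β = s1 s2^-1 s1 s1 s1 s2^-1 s1^-1 s1 s1 s1 on 3 strands, 10 crossings.
Compute on β:
First cancel adjacent σ_i σ_i⁻¹ pairs (Reidemeister II — same braid, same closure): s1 s2^-1 s1 s1 s1 s2^-1 s1^-1 s1 s1 s1 → s1 s2^-1 s1 s1 s1 s2^-1 s1 s1.
Braid: s1 s2^-1 s1 s1 s1 s2^-1 s1 s1 on 3 strands, 8 crossings.
Writhe w = (#positive) - (#negative) = 6 - 2 = 4.
Computing the Kauffman bracket via state sum. There are 2^8 = 256 states.
Each crossing splits two ways (0=vertical, 1=horizontal). The state's weight is A^(#A-smoothings - #B-smoothings) * d^(loops - 1).
Tabulate the states by total A-exponent and number of loops L (A-exp: L × count):
  A^8: L=3 ×1
  A^6: L=2 ×8
  A^4: L=1 ×21, L=3 ×7
  A^2: L=2 ×54, L=4 ×2
  A^0: L=3 ×70
  A^-2: L=4 ×56
  A^-4: L=5 ×28
  A^-6: L=6 ×8
  A^-8: L=7 ×1
Each group contributes A^e * Σ count * d^(L-1):
Powers of d = -A^2 - A^-2: d^2 = A^4 + 2 + A^-4; d^3 = -A^6 - 3*A^2 - 3*A^-2 - A^-6; d^4 = A^8 + 4*A^4 + 6 + 4*A^-4 + A^-8; d^5 = -A^10 - 5*A^6 - 10*A^2 - 10*A^-2 - 5*A^-6 - A^-10; d^6 = A^12 + 6*A^8 + 15*A^4 + 20 + 15*A^-4 + 6*A^-8 + A^-12.
  A^8 * (d^2) = A^12 + 2*A^8 + A^4
  A^6 * (8*d) = -8*A^8 - 8*A^4
  A^4 * (21 + 7*d^2) = 7*A^8 + 35*A^4 + 7
  A^2 * (54*d + 2*d^3) = -2*A^8 - 60*A^4 - 60 - 2*A^-4
  A^0 * (70*d^2) = 70*A^4 + 140 + 70*A^-4
  A^-2 * (56*d^3) = -56*A^4 - 168 - 168*A^-4 - 56*A^-8
  A^-4 * (28*d^4) = 28*A^4 + 112 + 168*A^-4 + 112*A^-8 + 28*A^-12
  A^-6 * (8*d^5) = -8*A^4 - 40 - 80*A^-4 - 80*A^-8 - 40*A^-12 - 8*A^-16
  A^-8 * (d^6) = A^4 + 6 + 15*A^-4 + 20*A^-8 + 15*A^-12 + 6*A^-16 + A^-20
Summing the groups: <K> = A^12 - A^8 + 3*A^4 - 3 + 3*A^-4 - 4*A^-8 + 3*A^-12 - 2*A^-16 + A^-20
Normalise by the writhe: (-A^3)^(-w) = (-A^3)^(-4) = A^-12, so f(A) = A^-12 * <K> = 1 - A^-4 + 3*A^-8 - 3*A^-12 + 3*A^-16 - 4*A^-20 + 3*A^-24 - 2*A^-28 + A^-32.
Substitute A = t^(-1/4), i.e. A^e → t^(-e/4): V(t) = t^8 - 2*t^7 + 3*t^6 - 4*t^5 + 3*t^4 - 3*t^3 + 3*t^2 - t + 1

Answer: t^8 - 2*t^7 + 3*t^6 - 4*t^5 + 3*t^4 - 3*t^3 + 3*t^2 - t + 1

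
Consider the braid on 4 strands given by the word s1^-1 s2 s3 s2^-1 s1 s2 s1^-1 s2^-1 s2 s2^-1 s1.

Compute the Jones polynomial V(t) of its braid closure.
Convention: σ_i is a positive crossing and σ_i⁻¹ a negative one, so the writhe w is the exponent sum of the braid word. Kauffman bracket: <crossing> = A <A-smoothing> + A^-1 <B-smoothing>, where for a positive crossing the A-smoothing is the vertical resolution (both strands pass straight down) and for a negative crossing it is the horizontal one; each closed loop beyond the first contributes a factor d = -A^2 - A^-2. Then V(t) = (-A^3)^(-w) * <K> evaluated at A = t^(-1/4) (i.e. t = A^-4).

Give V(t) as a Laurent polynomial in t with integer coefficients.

1

Derivation:
The presented braid s1^-1 s2 s3 s2^-1 s1 s2 s1^-1 s2^-1 s2 s2^-1 s1 on 4 strands reduces by inverse Markov moves (closure unchanged at each step):
  Deconjugate: the word is γ·β·γ⁻¹ with γ = s1^-1 s2 (prefix) and γ⁻¹ = s2^-1 s1 (suffix); strip both.
Reduced to β = s3 s2^-1 s1 s2 s1^-1 s2^-1 s2 on 4 strands, 7 crossings.
Compute on β:
First cancel adjacent σ_i σ_i⁻¹ pairs (Reidemeister II — same braid, same closure): s3 s2^-1 s1 s2 s1^-1 s2^-1 s2 → s3 s2^-1 s1 s2 s1^-1.
Braid: s3 s2^-1 s1 s2 s1^-1 on 4 strands, 5 crossings.
Writhe w = (#positive) - (#negative) = 3 - 2 = 1.
State-sum expansion of <K>. There are 2^5 = 32 states.
For each crossing: s=0 is the vertical smoothing, s=1 horizontal. Crossing k contributes A^(sign_k * (1 - 2*s_k)); loop factor d = -A^2 - A^-2.
  state 00000: A-exp=+1, loops=4, term = A^1 * d^3
  state 00001: A-exp=+3, loops=3, term = A^3 * d^2
  state 00010: A-exp=-1, loops=3, term = A^-1 * d^2
  state 00011: A-exp=+1, loops=2, term = A^1 * d^1
  state 00100: A-exp=-1, loops=3, term = A^-1 * d^2
  state 00101: A-exp=+1, loops=4, term = A^1 * d^3
  state 00110: A-exp=-3, loops=2, term = A^-3 * d^1
  state 00111: A-exp=-1, loops=3, term = A^-1 * d^2
  state 01000: A-exp=+3, loops=3, term = A^3 * d^2
  state 01001: A-exp=+5, loops=2, term = A^5 * d^1
  state 01010: A-exp=+1, loops=4, term = A^1 * d^3
  state 01011: A-exp=+3, loops=3, term = A^3 * d^2
  state 01100: A-exp=+1, loops=2, term = A^1 * d^1
  state 01101: A-exp=+3, loops=3, term = A^3 * d^2
  state 01110: A-exp=-1, loops=3, term = A^-1 * d^2
  state 01111: A-exp=+1, loops=2, term = A^1 * d^1
  state 10000: A-exp=-1, loops=3, term = A^-1 * d^2
  state 10001: A-exp=+1, loops=2, term = A^1 * d^1
  state 10010: A-exp=-3, loops=2, term = A^-3 * d^1
  state 10011: A-exp=-1, loops=1, term = A^-1 * d^0
  state 10100: A-exp=-3, loops=2, term = A^-3 * d^1
  state 10101: A-exp=-1, loops=3, term = A^-1 * d^2
  state 10110: A-exp=-5, loops=1, term = A^-5 * d^0
  state 10111: A-exp=-3, loops=2, term = A^-3 * d^1
  state 11000: A-exp=+1, loops=2, term = A^1 * d^1
  state 11001: A-exp=+3, loops=1, term = A^3 * d^0
  state 11010: A-exp=-1, loops=3, term = A^-1 * d^2
  state 11011: A-exp=+1, loops=2, term = A^1 * d^1
  state 11100: A-exp=-1, loops=1, term = A^-1 * d^0
  state 11101: A-exp=+1, loops=2, term = A^1 * d^1
  state 11110: A-exp=-3, loops=2, term = A^-3 * d^1
  state 11111: A-exp=-1, loops=1, term = A^-1 * d^0
Collect the terms by A-exponent (count of states per loop number):
Powers of d = -A^2 - A^-2: d^2 = A^4 + 2 + A^-4; d^3 = -A^6 - 3*A^2 - 3*A^-2 - A^-6.
  A^5 * (d) = -A^7 - A^3
  A^3 * (1 + 4*d^2) = 4*A^7 + 9*A^3 + 4*A^-1
  A^1 * (7*d + 3*d^3) = -3*A^7 - 16*A^3 - 16*A^-1 - 3*A^-5
  A^-1 * (3 + 7*d^2) = 7*A^3 + 17*A^-1 + 7*A^-5
  A^-3 * (5*d) = -5*A^-1 - 5*A^-5
  A^-5 * (1) = A^-5
Summing the groups: <K> = -A^3
Normalise by the writhe: (-A^3)^(-w) = (-A^3)^(-1) = -A^-3, so f(A) = -A^-3 * <K> = 1.
Substitute A = t^(-1/4), i.e. A^e → t^(-e/4): V(t) = 1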